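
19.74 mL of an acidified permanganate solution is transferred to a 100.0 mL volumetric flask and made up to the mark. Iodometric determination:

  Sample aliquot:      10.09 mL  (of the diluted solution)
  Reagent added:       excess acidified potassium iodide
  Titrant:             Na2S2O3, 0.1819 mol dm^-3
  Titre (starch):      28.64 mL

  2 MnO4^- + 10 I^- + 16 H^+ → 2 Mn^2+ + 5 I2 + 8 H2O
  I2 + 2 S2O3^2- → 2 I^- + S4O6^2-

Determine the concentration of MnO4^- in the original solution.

n(S2O3^2-) = 0.02864 × 0.1819 = 5.210 × 10^-3 mol
n(I2) = n(S2O3^2-)/2 = 2.605 × 10^-3 mol
From the 2:5 ratio, n(MnO4^-) in the aliquot = 2/5 × 2.605 × 10^-3 = 1.042 × 10^-3 mol
[MnO4^-]_dilute = 1.042 × 10^-3 / 0.01009 = 0.1033 mol/L
[MnO4^-]_original = 0.1033 × 100.0/19.74 = 0.5231 mol/L

0.5231 mol/L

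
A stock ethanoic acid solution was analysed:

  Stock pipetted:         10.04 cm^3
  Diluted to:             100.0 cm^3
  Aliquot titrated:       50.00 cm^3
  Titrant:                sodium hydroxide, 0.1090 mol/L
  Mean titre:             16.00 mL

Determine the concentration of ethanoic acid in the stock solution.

CH3COOH + NaOH → CH3COONa + H2O
n(NaOH) = 0.01600 × 0.1090 = 1.744 × 10^-3 mol
n(CH3COOH) in the aliquot = 1.744 × 10^-3 mol (1:1 ratio)
[CH3COOH]_dilute = 1.744 × 10^-3 / 0.05000 = 0.03488 mol/L
Dilution factor = 100.0 / 10.04 = 9.960
[CH3COOH]_stock = 0.03488 × 9.960 = 0.3474 mol/L

0.3474 mol/L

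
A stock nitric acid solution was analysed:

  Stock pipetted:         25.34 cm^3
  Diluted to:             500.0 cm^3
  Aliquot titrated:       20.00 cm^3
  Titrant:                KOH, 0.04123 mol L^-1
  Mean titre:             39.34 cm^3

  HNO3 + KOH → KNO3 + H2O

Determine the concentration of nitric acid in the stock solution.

1.600 mol/L

n(KOH) = 0.03934 × 0.04123 = 1.622 × 10^-3 mol
n(HNO3) in the aliquot = 1.622 × 10^-3 mol (1:1 ratio)
[HNO3]_dilute = 1.622 × 10^-3 / 0.02000 = 0.08110 mol/L
Dilution factor = 500.0 / 25.34 = 19.73
[HNO3]_stock = 0.08110 × 19.73 = 1.600 mol/L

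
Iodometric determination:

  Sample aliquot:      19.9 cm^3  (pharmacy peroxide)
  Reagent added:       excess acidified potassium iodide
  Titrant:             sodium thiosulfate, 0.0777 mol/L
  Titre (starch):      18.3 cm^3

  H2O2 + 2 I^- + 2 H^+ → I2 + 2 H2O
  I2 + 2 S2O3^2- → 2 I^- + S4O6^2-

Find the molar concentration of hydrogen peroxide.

0.0357 mol/L

n(S2O3^2-) = 0.0183 × 0.0777 = 1.42 × 10^-3 mol
n(I2) = n(S2O3^2-)/2 = 7.11 × 10^-4 mol
n(H2O2) in the aliquot = 7.11 × 10^-4 mol (1:1 ratio)
[H2O2] = 7.11 × 10^-4 / 0.0199 = 0.0357 mol/L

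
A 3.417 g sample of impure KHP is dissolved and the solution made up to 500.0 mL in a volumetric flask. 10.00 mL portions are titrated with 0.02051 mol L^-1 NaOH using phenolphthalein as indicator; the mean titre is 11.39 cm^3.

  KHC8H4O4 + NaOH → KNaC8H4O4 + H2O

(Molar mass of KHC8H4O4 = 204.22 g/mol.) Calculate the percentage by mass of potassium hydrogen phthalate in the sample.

n(NaOH) per titration = 0.01139 × 0.02051 = 2.336 × 10^-4 mol
n(KHC8H4O4) in each aliquot = 2.336 × 10^-4 mol (1:1 ratio)
n(KHC8H4O4) in the whole flask = 2.336 × 10^-4 × 500.0/10.00 = 0.01168 mol
mass of KHC8H4O4 = 0.01168 × 204.22 = 2.385 g
% KHC8H4O4 = 2.385 / 3.417 × 100 = 69.81 %

69.81 %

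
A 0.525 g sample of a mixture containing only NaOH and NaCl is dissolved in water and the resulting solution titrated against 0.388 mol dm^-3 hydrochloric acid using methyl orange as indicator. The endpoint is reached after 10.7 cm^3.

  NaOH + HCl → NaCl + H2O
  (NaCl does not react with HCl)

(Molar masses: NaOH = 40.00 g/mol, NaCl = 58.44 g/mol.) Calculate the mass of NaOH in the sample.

n(HCl) = 0.0107 × 0.388 = 4.15 × 10^-3 mol
Let x = n(NaOH), y = n(NaCl).
Titrant: 1x = 4.15 × 10^-3;  mass: 40.00x + 58.44y = 0.525
Solving, x = 4.15 × 10^-3 mol, y = 6.14 × 10^-3 mol
mass of NaOH = 4.15 × 10^-3 × 40.00 = 0.166 g

0.166 g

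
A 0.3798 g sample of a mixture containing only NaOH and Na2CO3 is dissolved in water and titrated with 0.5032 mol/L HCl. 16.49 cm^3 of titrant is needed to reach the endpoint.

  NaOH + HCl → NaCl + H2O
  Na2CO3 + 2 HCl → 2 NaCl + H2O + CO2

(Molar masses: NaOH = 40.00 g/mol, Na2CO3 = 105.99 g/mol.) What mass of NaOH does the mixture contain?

n(HCl) = 0.01649 × 0.5032 = 8.298 × 10^-3 mol
Let x = n(NaOH), y = n(Na2CO3).
Titrant: 1x + 2y = 8.298 × 10^-3;  mass: 40.00x + 105.99y = 0.3798
Solving, x = 4.613 × 10^-3 mol, y = 1.843 × 10^-3 mol
mass of NaOH = 4.613 × 10^-3 × 40.00 = 0.1845 g

0.1845 g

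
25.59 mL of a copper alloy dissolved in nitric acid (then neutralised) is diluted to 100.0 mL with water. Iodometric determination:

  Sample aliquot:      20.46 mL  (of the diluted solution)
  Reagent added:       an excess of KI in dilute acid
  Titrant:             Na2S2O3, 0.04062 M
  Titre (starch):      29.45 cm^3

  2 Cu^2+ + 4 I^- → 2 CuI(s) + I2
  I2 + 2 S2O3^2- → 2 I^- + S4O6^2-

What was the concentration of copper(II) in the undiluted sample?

n(S2O3^2-) = 0.02945 × 0.04062 = 1.196 × 10^-3 mol
n(I2) = n(S2O3^2-)/2 = 5.981 × 10^-4 mol
From the 2:1 ratio, n(Cu2+) in the aliquot = 2/1 × 5.981 × 10^-4 = 1.196 × 10^-3 mol
[Cu2+]_dilute = 1.196 × 10^-3 / 0.02046 = 0.05847 mol/L
[Cu2+]_original = 0.05847 × 100.0/25.59 = 0.2285 mol/L

0.2285 M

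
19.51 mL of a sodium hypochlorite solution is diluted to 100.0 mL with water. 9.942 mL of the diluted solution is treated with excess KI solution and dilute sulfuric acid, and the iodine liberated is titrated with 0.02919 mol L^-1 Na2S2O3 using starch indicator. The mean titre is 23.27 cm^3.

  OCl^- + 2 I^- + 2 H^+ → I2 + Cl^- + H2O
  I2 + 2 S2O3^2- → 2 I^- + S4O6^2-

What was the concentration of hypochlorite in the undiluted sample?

0.1751 mol/L

n(S2O3^2-) = 0.02327 × 0.02919 = 6.793 × 10^-4 mol
n(I2) = n(S2O3^2-)/2 = 3.396 × 10^-4 mol
n(OCl^-) in the aliquot = 3.396 × 10^-4 mol (1:1 ratio)
[OCl^-]_dilute = 3.396 × 10^-4 / 0.009942 = 0.03416 mol/L
[OCl^-]_original = 0.03416 × 100.0/19.51 = 0.1751 mol/L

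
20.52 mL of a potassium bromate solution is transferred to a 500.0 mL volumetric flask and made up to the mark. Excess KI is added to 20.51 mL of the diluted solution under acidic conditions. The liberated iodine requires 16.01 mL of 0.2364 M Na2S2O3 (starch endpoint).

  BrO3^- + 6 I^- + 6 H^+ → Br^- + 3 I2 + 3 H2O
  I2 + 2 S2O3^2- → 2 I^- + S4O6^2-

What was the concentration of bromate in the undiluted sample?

n(S2O3^2-) = 0.01601 × 0.2364 = 3.785 × 10^-3 mol
n(I2) = n(S2O3^2-)/2 = 1.892 × 10^-3 mol
From the 1:3 ratio, n(BrO3^-) in the aliquot = 1/3 × 1.892 × 10^-3 = 6.308 × 10^-4 mol
[BrO3^-]_dilute = 6.308 × 10^-4 / 0.02051 = 0.03076 mol/L
[BrO3^-]_original = 0.03076 × 500.0/20.52 = 0.7494 mol/L

0.7494 M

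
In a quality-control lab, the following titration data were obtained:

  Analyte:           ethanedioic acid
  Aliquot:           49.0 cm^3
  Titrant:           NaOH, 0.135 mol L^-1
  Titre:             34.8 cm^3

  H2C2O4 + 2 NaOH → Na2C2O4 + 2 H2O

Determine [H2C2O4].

n(NaOH) = 0.0348 L × 0.135 mol/L = 4.70 × 10^-3 mol
From the 1:2 mole ratio, n(H2C2O4) = 1/2 × 4.70 × 10^-3 = 2.35 × 10^-3 mol
[H2C2O4] = 2.35 × 10^-3 mol / 0.0490 L = 0.0479 mol/L

0.0479 mol/L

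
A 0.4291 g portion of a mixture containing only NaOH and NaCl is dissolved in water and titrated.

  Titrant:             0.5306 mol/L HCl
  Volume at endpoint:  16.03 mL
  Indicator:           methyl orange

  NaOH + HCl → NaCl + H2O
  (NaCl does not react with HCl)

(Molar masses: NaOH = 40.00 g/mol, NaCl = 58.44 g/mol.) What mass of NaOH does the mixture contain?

0.3402 g

n(HCl) = 0.01603 × 0.5306 = 8.506 × 10^-3 mol
Let x = n(NaOH), y = n(NaCl).
Titrant: 1x = 8.506 × 10^-3;  mass: 40.00x + 58.44y = 0.4291
Solving, x = 8.506 × 10^-3 mol, y = 1.521 × 10^-3 mol
mass of NaOH = 8.506 × 10^-3 × 40.00 = 0.3402 g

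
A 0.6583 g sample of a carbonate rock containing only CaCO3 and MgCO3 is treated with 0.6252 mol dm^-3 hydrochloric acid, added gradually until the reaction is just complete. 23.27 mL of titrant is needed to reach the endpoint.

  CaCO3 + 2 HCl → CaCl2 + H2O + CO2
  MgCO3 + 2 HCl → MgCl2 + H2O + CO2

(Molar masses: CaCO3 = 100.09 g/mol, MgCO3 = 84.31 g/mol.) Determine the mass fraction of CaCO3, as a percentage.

43.37 %

n(HCl) = 0.02327 × 0.6252 = 0.01455 mol
Let x = n(CaCO3), y = n(MgCO3).
Titrant: 2x + 2y = 0.01455;  mass: 100.09x + 84.31y = 0.6583
Solving, x = 2.852 × 10^-3 mol, y = 4.422 × 10^-3 mol
mass of CaCO3 = 2.852 × 10^-3 × 100.09 = 0.2855 g
% CaCO3 = 0.2855 / 0.6583 × 100 = 43.37 %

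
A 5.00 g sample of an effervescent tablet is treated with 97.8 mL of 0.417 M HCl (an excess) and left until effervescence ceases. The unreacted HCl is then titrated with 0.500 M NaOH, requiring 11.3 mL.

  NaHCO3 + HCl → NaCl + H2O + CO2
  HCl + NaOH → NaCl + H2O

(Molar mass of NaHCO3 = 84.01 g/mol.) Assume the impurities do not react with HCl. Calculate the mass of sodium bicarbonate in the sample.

2.95 g

n(HCl) added = 0.0978 × 0.417 = 0.0408 mol
n(NaOH) used in back-titration = 0.0113 × 0.500 = 5.65 × 10^-3 mol
n(HCl) left over = 5.65 × 10^-3 mol (1:1 ratio)
n(HCl) consumed by analyte = 0.0408 − 5.65 × 10^-3 = 0.0351 mol
n(NaHCO3) = 0.0351 mol (1:1 ratio)
mass of NaHCO3 = 0.0351 × 84.01 = 2.95 g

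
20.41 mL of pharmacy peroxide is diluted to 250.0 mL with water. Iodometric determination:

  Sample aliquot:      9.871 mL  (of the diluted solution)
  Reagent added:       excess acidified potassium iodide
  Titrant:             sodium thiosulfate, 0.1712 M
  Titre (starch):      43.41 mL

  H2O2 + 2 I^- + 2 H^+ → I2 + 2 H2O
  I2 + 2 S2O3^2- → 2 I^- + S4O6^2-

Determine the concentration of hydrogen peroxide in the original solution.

n(S2O3^2-) = 0.04341 × 0.1712 = 7.432 × 10^-3 mol
n(I2) = n(S2O3^2-)/2 = 3.716 × 10^-3 mol
n(H2O2) in the aliquot = 3.716 × 10^-3 mol (1:1 ratio)
[H2O2]_dilute = 3.716 × 10^-3 / 0.009871 = 0.3764 mol/L
[H2O2]_original = 0.3764 × 250.0/20.41 = 4.611 mol/L

4.611 M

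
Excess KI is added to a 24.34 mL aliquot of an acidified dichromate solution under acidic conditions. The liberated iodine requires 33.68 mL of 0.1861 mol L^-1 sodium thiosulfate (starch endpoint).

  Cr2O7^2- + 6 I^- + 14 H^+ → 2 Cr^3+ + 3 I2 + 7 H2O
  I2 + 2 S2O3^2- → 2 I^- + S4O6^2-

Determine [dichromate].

n(S2O3^2-) = 0.03368 × 0.1861 = 6.268 × 10^-3 mol
n(I2) = n(S2O3^2-)/2 = 3.134 × 10^-3 mol
From the 1:3 ratio, n(Cr2O7^2-) in the aliquot = 1/3 × 3.134 × 10^-3 = 1.045 × 10^-3 mol
[Cr2O7^2-] = 1.045 × 10^-3 / 0.02434 = 0.04292 mol/L

0.04292 mol/L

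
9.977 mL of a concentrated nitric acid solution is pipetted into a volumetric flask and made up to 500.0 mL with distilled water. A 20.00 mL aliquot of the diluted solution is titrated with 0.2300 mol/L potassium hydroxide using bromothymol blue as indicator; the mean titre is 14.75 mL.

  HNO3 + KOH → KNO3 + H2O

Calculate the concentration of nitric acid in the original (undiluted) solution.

n(KOH) = 0.01475 × 0.2300 = 3.393 × 10^-3 mol
n(HNO3) in the aliquot = 3.393 × 10^-3 mol (1:1 ratio)
[HNO3]_dilute = 3.393 × 10^-3 / 0.02000 = 0.1696 mol/L
Dilution factor = 500.0 / 9.977 = 50.12
[HNO3]_stock = 0.1696 × 50.12 = 8.501 mol/L

8.501 mol/L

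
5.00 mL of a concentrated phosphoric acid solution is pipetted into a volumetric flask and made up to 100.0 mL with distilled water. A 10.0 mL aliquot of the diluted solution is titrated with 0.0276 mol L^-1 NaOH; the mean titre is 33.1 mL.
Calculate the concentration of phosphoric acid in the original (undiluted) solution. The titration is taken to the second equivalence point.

0.914 mol/L

H3PO4 + 2 NaOH → Na2HPO4 + 2 H2O
n(NaOH) = 0.0331 × 0.0276 = 9.14 × 10^-4 mol
From the 1:2 ratio, n(H3PO4) in the aliquot = 1/2 × 9.14 × 10^-4 = 4.57 × 10^-4 mol
[H3PO4]_dilute = 4.57 × 10^-4 / 0.0100 = 0.0457 mol/L
Dilution factor = 100.0 / 5.00 = 20.00
[H3PO4]_stock = 0.0457 × 20.00 = 0.914 mol/L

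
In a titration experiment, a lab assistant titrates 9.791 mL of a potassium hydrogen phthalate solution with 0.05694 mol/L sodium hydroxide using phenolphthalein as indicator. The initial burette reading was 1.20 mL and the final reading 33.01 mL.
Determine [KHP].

0.1850 mol/L

KHC8H4O4 + NaOH → KNaC8H4O4 + H2O
n(NaOH) = 0.03181 L × 0.05694 mol/L = 1.811 × 10^-3 mol
n(KHC8H4O4) = 1.811 × 10^-3 mol (1:1 mole ratio)
[KHC8H4O4] = 1.811 × 10^-3 mol / 0.009791 L = 0.1850 mol/L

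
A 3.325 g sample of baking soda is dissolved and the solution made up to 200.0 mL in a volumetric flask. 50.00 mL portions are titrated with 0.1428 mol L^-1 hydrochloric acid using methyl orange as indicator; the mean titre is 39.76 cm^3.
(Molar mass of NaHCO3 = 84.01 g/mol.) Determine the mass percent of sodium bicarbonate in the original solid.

57.38 %

NaHCO3 + HCl → NaCl + H2O + CO2
n(HCl) per titration = 0.03976 × 0.1428 = 5.678 × 10^-3 mol
n(NaHCO3) in each aliquot = 5.678 × 10^-3 mol (1:1 ratio)
n(NaHCO3) in the whole flask = 5.678 × 10^-3 × 200.0/50.00 = 0.02271 mol
mass of NaHCO3 = 0.02271 × 84.01 = 1.908 g
% NaHCO3 = 1.908 / 3.325 × 100 = 57.38 %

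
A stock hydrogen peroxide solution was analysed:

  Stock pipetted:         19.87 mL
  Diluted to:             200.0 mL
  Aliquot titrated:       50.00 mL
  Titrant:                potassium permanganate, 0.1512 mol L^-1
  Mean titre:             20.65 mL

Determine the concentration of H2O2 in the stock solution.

2 MnO4^- + 5 H2O2 + 6 H^+ → 2 Mn^2+ + 5 O2 + 8 H2O
n(KMnO4) = 0.02065 × 0.1512 = 3.122 × 10^-3 mol
From the 5:2 ratio, n(H2O2) in the aliquot = 5/2 × 3.122 × 10^-3 = 7.806 × 10^-3 mol
[H2O2]_dilute = 7.806 × 10^-3 / 0.05000 = 0.1561 mol/L
Dilution factor = 200.0 / 19.87 = 10.07
[H2O2]_stock = 0.1561 × 10.07 = 1.571 mol/L

1.571 mol/L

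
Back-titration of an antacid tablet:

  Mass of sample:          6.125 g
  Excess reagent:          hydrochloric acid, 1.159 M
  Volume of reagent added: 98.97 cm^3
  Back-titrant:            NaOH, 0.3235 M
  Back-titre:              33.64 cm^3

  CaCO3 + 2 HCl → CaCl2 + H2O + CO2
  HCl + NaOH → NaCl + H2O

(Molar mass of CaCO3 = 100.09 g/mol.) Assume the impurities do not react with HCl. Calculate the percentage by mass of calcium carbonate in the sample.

84.83 %

n(HCl) added = 0.09897 × 1.159 = 0.1147 mol
n(NaOH) used in back-titration = 0.03364 × 0.3235 = 0.01088 mol
n(HCl) left over = 0.01088 mol (1:1 ratio)
n(HCl) consumed by analyte = 0.1147 − 0.01088 = 0.1038 mol
From the 1:2 ratio, n(CaCO3) = 1/2 × 0.1038 = 0.05191 mol
mass of CaCO3 = 0.05191 × 100.09 = 5.196 g
% CaCO3 = 5.196 / 6.125 × 100 = 84.83 %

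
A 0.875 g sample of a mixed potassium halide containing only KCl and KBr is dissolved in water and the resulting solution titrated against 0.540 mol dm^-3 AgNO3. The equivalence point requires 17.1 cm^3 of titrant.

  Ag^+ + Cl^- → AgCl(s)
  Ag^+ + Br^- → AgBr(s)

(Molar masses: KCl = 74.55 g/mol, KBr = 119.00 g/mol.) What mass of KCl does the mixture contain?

n(AgNO3) = 0.0171 × 0.540 = 9.23 × 10^-3 mol
Let x = n(KCl), y = n(KBr).
Titrant: 1x + 1y = 9.23 × 10^-3;  mass: 74.55x + 119.00y = 0.875
Solving, x = 5.04 × 10^-3 mol, y = 4.20 × 10^-3 mol
mass of KCl = 5.04 × 10^-3 × 74.55 = 0.375 g

0.375 g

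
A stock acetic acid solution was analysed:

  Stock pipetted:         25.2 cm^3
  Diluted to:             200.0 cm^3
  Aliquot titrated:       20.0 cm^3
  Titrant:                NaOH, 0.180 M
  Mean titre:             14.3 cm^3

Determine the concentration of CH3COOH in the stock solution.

1.02 M

CH3COOH + NaOH → CH3COONa + H2O
n(NaOH) = 0.0143 × 0.180 = 2.57 × 10^-3 mol
n(CH3COOH) in the aliquot = 2.57 × 10^-3 mol (1:1 ratio)
[CH3COOH]_dilute = 2.57 × 10^-3 / 0.0200 = 0.129 mol/L
Dilution factor = 200.0 / 25.2 = 7.937
[CH3COOH]_stock = 0.129 × 7.937 = 1.02 mol/L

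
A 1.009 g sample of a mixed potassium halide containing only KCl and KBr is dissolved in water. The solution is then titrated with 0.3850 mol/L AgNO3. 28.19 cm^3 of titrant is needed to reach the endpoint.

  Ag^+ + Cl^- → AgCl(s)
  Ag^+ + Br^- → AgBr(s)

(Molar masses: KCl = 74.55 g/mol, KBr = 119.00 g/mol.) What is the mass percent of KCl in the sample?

46.96 %

n(AgNO3) = 0.02819 × 0.3850 = 0.01085 mol
Let x = n(KCl), y = n(KBr).
Titrant: 1x + 1y = 0.01085;  mass: 74.55x + 119.00y = 1.009
Solving, x = 6.356 × 10^-3 mol, y = 4.497 × 10^-3 mol
mass of KCl = 6.356 × 10^-3 × 74.55 = 0.4738 g
% KCl = 0.4738 / 1.009 × 100 = 46.96 %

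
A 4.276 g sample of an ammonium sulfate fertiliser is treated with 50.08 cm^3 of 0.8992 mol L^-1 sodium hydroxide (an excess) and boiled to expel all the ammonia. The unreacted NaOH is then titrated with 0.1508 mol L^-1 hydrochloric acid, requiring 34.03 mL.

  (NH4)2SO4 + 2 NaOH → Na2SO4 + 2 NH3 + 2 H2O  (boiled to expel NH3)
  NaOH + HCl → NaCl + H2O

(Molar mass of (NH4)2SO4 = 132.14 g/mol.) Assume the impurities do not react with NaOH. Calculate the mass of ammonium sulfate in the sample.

2.636 g

n(NaOH) added = 0.05008 × 0.8992 = 0.04503 mol
n(HCl) used in back-titration = 0.03403 × 0.1508 = 5.132 × 10^-3 mol
n(NaOH) left over = 5.132 × 10^-3 mol (1:1 ratio)
n(NaOH) consumed by analyte = 0.04503 − 5.132 × 10^-3 = 0.03990 mol
From the 1:2 ratio, n((NH4)2SO4) = 1/2 × 0.03990 = 0.01995 mol
mass of (NH4)2SO4 = 0.01995 × 132.14 = 2.636 g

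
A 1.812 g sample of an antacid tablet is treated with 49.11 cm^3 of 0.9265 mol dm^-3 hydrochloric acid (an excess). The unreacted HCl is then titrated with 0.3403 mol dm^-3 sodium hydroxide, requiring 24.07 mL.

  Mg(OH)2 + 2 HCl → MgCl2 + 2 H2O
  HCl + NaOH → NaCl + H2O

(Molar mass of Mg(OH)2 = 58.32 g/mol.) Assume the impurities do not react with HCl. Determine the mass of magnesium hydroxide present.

1.088 g

n(HCl) added = 0.04911 × 0.9265 = 0.04550 mol
n(NaOH) used in back-titration = 0.02407 × 0.3403 = 8.191 × 10^-3 mol
n(HCl) left over = 8.191 × 10^-3 mol (1:1 ratio)
n(HCl) consumed by analyte = 0.04550 − 8.191 × 10^-3 = 0.03731 mol
From the 1:2 ratio, n(Mg(OH)2) = 1/2 × 0.03731 = 0.01865 mol
mass of Mg(OH)2 = 0.01865 × 58.32 = 1.088 g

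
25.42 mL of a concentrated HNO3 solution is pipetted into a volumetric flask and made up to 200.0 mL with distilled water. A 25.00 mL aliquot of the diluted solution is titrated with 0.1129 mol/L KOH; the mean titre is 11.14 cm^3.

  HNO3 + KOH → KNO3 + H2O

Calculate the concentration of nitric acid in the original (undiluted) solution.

n(KOH) = 0.01114 × 0.1129 = 1.258 × 10^-3 mol
n(HNO3) in the aliquot = 1.258 × 10^-3 mol (1:1 ratio)
[HNO3]_dilute = 1.258 × 10^-3 / 0.02500 = 0.05031 mol/L
Dilution factor = 200.0 / 25.42 = 7.868
[HNO3]_stock = 0.05031 × 7.868 = 0.3958 mol/L

0.3958 mol/L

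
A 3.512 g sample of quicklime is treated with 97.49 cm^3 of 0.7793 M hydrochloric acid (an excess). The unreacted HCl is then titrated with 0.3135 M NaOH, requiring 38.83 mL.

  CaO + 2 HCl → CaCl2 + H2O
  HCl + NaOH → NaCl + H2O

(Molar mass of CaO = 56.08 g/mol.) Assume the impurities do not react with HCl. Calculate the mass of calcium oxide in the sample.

1.789 g

n(HCl) added = 0.09749 × 0.7793 = 0.07597 mol
n(NaOH) used in back-titration = 0.03883 × 0.3135 = 0.01217 mol
n(HCl) left over = 0.01217 mol (1:1 ratio)
n(HCl) consumed by analyte = 0.07597 − 0.01217 = 0.06380 mol
From the 1:2 ratio, n(CaO) = 1/2 × 0.06380 = 0.03190 mol
mass of CaO = 0.03190 × 56.08 = 1.789 g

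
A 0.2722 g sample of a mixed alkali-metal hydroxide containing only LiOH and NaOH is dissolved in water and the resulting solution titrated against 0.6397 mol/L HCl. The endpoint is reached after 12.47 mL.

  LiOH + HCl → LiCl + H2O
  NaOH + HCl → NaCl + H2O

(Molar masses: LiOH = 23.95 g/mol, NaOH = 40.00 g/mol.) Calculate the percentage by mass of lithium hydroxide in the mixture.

25.70 %

n(HCl) = 0.01247 × 0.6397 = 7.977 × 10^-3 mol
Let x = n(LiOH), y = n(NaOH).
Titrant: 1x + 1y = 7.977 × 10^-3;  mass: 23.95x + 40.00y = 0.2722
Solving, x = 2.921 × 10^-3 mol, y = 5.056 × 10^-3 mol
mass of LiOH = 2.921 × 10^-3 × 23.95 = 0.06996 g
% LiOH = 0.06996 / 0.2722 × 100 = 25.70 %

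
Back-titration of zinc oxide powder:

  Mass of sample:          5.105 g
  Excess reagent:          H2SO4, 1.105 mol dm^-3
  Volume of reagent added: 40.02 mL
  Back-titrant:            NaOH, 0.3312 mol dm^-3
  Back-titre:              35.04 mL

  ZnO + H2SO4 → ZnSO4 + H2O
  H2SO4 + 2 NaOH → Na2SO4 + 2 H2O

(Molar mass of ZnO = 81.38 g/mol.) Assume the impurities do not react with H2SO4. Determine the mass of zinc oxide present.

3.127 g

n(H2SO4) added = 0.04002 × 1.105 = 0.04422 mol
n(NaOH) used in back-titration = 0.03504 × 0.3312 = 0.01161 mol
From the 1:2 ratio, n(H2SO4) left over = 1/2 × 0.01161 = 5.803 × 10^-3 mol
n(H2SO4) consumed by analyte = 0.04422 − 5.803 × 10^-3 = 0.03842 mol
n(ZnO) = 0.03842 mol (1:1 ratio)
mass of ZnO = 0.03842 × 81.38 = 3.127 g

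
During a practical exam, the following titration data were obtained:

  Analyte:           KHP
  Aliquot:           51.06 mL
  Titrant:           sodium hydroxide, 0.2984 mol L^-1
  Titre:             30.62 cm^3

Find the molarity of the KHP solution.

KHC8H4O4 + NaOH → KNaC8H4O4 + H2O
n(NaOH) = 0.03062 L × 0.2984 mol/L = 9.137 × 10^-3 mol
n(KHC8H4O4) = 9.137 × 10^-3 mol (1:1 mole ratio)
[KHC8H4O4] = 9.137 × 10^-3 mol / 0.05106 L = 0.1789 mol/L

0.1789 mol/L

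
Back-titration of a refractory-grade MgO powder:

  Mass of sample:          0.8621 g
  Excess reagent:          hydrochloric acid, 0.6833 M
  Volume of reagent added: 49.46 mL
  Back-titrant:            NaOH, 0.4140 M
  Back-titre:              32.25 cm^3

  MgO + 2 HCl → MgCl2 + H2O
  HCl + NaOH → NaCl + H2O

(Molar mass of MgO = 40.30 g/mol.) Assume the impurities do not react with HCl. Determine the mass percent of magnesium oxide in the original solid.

47.79 %

n(HCl) added = 0.04946 × 0.6833 = 0.03380 mol
n(NaOH) used in back-titration = 0.03225 × 0.4140 = 0.01335 mol
n(HCl) left over = 0.01335 mol (1:1 ratio)
n(HCl) consumed by analyte = 0.03380 − 0.01335 = 0.02044 mol
From the 1:2 ratio, n(MgO) = 1/2 × 0.02044 = 0.01022 mol
mass of MgO = 0.01022 × 40.30 = 0.4120 g
% MgO = 0.4120 / 0.8621 × 100 = 47.79 %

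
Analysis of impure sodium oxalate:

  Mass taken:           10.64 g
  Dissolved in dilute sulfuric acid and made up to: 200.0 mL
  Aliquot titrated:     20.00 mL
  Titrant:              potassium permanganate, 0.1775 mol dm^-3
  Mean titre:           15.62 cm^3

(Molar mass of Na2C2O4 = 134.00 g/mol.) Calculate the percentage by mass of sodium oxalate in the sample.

87.29 %

2 MnO4^- + 5 C2O4^2- + 16 H^+ → 2 Mn^2+ + 10 CO2 + 8 H2O
n(KMnO4) per titration = 0.01562 × 0.1775 = 2.773 × 10^-3 mol
From the 5:2 ratio, n(Na2C2O4) in each aliquot = 5/2 × 2.773 × 10^-3 = 6.931 × 10^-3 mol
n(Na2C2O4) in the whole flask = 6.931 × 10^-3 × 200.0/20.00 = 0.06931 mol
mass of Na2C2O4 = 0.06931 × 134.00 = 9.288 g
% Na2C2O4 = 9.288 / 10.64 × 100 = 87.29 %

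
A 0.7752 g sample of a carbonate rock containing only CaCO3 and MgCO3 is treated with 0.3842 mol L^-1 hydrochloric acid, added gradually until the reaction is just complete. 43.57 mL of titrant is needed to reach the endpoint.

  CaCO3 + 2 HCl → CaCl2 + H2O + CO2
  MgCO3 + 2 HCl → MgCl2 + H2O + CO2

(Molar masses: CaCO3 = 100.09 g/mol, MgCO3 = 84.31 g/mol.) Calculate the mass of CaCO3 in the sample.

0.4411 g

n(HCl) = 0.04357 × 0.3842 = 0.01674 mol
Let x = n(CaCO3), y = n(MgCO3).
Titrant: 2x + 2y = 0.01674;  mass: 100.09x + 84.31y = 0.7752
Solving, x = 4.407 × 10^-3 mol, y = 3.963 × 10^-3 mol
mass of CaCO3 = 4.407 × 10^-3 × 100.09 = 0.4411 g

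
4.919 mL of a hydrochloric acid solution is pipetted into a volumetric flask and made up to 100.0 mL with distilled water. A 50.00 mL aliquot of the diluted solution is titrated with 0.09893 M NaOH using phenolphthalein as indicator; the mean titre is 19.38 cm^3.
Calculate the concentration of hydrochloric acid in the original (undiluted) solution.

0.7795 M

HCl + NaOH → NaCl + H2O
n(NaOH) = 0.01938 × 0.09893 = 1.917 × 10^-3 mol
n(HCl) in the aliquot = 1.917 × 10^-3 mol (1:1 ratio)
[HCl]_dilute = 1.917 × 10^-3 / 0.05000 = 0.03835 mol/L
Dilution factor = 100.0 / 4.919 = 20.33
[HCl]_stock = 0.03835 × 20.33 = 0.7795 mol/L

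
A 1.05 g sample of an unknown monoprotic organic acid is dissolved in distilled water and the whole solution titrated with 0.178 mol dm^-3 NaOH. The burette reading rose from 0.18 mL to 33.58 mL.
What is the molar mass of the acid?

177 g/mol

n(NaOH) = 0.0334 L × 0.178 mol/L = 5.95 × 10^-3 mol
n(HA) = 5.95 × 10^-3 mol (1:1 ratio)
M = m / n = 1.05 g / 5.95 × 10^-3 mol = 177 g/mol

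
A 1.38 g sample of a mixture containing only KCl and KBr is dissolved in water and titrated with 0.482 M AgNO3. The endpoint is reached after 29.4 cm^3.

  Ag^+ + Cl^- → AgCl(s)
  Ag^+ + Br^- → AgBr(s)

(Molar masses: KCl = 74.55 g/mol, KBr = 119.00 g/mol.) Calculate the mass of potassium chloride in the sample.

n(AgNO3) = 0.0294 × 0.482 = 0.0142 mol
Let x = n(KCl), y = n(KBr).
Titrant: 1x + 1y = 0.0142;  mass: 74.55x + 119.00y = 1.38
Solving, x = 6.89 × 10^-3 mol, y = 7.28 × 10^-3 mol
mass of KCl = 6.89 × 10^-3 × 74.55 = 0.514 g

0.514 g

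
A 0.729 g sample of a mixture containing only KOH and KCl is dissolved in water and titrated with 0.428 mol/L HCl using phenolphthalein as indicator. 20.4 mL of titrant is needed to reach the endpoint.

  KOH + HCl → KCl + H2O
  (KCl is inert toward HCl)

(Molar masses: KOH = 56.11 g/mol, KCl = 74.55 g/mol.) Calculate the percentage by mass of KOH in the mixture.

n(HCl) = 0.0204 × 0.428 = 8.73 × 10^-3 mol
Let x = n(KOH), y = n(KCl).
Titrant: 1x = 8.73 × 10^-3;  mass: 56.11x + 74.55y = 0.729
Solving, x = 8.73 × 10^-3 mol, y = 3.21 × 10^-3 mol
mass of KOH = 8.73 × 10^-3 × 56.11 = 0.490 g
% KOH = 0.490 / 0.729 × 100 = 67.2 %

67.2 %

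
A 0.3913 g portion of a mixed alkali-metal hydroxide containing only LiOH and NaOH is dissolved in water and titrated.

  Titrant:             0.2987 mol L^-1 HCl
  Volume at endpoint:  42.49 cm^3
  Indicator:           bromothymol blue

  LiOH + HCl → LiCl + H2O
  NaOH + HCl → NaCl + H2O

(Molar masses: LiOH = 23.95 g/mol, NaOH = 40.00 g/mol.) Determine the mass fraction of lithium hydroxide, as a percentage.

n(HCl) = 0.04249 × 0.2987 = 0.01269 mol
Let x = n(LiOH), y = n(NaOH).
Titrant: 1x + 1y = 0.01269;  mass: 23.95x + 40.00y = 0.3913
Solving, x = 7.250 × 10^-3 mol, y = 5.441 × 10^-3 mol
mass of LiOH = 7.250 × 10^-3 × 23.95 = 0.1736 g
% LiOH = 0.1736 / 0.3913 × 100 = 44.38 %

44.38 %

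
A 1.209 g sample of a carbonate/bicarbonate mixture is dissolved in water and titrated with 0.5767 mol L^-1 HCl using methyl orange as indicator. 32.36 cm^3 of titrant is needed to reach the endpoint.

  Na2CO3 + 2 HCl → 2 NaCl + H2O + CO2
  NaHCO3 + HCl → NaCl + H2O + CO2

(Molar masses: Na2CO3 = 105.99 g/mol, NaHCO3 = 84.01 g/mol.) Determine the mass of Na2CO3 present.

n(HCl) = 0.03236 × 0.5767 = 0.01866 mol
Let x = n(Na2CO3), y = n(NaHCO3).
Titrant: 2x + 1y = 0.01866;  mass: 105.99x + 84.01y = 1.209
Solving, x = 5.784 × 10^-3 mol, y = 7.094 × 10^-3 mol
mass of Na2CO3 = 5.784 × 10^-3 × 105.99 = 0.6131 g

0.6131 g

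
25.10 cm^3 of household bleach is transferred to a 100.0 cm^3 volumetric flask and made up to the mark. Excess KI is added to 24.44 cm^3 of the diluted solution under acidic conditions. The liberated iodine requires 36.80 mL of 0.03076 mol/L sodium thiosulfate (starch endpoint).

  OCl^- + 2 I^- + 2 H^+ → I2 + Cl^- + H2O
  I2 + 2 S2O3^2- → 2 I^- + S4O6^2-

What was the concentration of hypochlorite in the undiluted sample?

0.09226 mol/L

n(S2O3^2-) = 0.03680 × 0.03076 = 1.132 × 10^-3 mol
n(I2) = n(S2O3^2-)/2 = 5.660 × 10^-4 mol
n(OCl^-) in the aliquot = 5.660 × 10^-4 mol (1:1 ratio)
[OCl^-]_dilute = 5.660 × 10^-4 / 0.02444 = 0.02316 mol/L
[OCl^-]_original = 0.02316 × 100.0/25.10 = 0.09226 mol/L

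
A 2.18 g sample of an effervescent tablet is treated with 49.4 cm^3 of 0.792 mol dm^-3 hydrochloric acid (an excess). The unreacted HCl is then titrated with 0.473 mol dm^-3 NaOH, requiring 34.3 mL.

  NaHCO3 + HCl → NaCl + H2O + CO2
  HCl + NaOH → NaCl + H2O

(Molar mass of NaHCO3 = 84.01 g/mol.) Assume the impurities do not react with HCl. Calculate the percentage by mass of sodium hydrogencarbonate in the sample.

88.3 %

n(HCl) added = 0.0494 × 0.792 = 0.0391 mol
n(NaOH) used in back-titration = 0.0343 × 0.473 = 0.0162 mol
n(HCl) left over = 0.0162 mol (1:1 ratio)
n(HCl) consumed by analyte = 0.0391 − 0.0162 = 0.0229 mol
n(NaHCO3) = 0.0229 mol (1:1 ratio)
mass of NaHCO3 = 0.0229 × 84.01 = 1.92 g
% NaHCO3 = 1.92 / 2.18 × 100 = 88.3 %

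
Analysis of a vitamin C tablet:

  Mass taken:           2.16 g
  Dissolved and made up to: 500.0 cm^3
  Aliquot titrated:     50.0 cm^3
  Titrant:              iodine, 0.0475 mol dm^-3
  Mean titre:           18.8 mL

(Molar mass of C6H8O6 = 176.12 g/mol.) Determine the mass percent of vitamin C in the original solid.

72.8 %

C6H8O6 + I2 → C6H6O6 + 2 HI
n(I2) per titration = 0.0188 × 0.0475 = 8.93 × 10^-4 mol
n(C6H8O6) in each aliquot = 8.93 × 10^-4 mol (1:1 ratio)
n(C6H8O6) in the whole flask = 8.93 × 10^-4 × 500.0/50.0 = 8.93 × 10^-3 mol
mass of C6H8O6 = 8.93 × 10^-3 × 176.12 = 1.57 g
% C6H8O6 = 1.57 / 2.16 × 100 = 72.8 %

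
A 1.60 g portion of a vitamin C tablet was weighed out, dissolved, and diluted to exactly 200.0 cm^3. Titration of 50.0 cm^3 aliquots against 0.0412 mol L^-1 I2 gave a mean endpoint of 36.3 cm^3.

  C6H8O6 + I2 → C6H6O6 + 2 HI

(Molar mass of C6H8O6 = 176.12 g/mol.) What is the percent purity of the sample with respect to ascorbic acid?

n(I2) per titration = 0.0363 × 0.0412 = 1.50 × 10^-3 mol
n(C6H8O6) in each aliquot = 1.50 × 10^-3 mol (1:1 ratio)
n(C6H8O6) in the whole flask = 1.50 × 10^-3 × 200.0/50.0 = 5.98 × 10^-3 mol
mass of C6H8O6 = 5.98 × 10^-3 × 176.12 = 1.05 g
% C6H8O6 = 1.05 / 1.60 × 100 = 65.8 %

65.8 %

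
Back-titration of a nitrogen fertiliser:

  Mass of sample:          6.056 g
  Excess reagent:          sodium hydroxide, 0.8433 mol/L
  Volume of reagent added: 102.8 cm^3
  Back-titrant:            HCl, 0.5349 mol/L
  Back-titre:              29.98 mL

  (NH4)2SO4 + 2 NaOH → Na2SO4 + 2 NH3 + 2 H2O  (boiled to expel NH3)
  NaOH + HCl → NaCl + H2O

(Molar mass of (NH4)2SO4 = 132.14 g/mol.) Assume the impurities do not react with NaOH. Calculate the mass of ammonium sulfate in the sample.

4.668 g

n(NaOH) added = 0.1028 × 0.8433 = 0.08669 mol
n(HCl) used in back-titration = 0.02998 × 0.5349 = 0.01604 mol
n(NaOH) left over = 0.01604 mol (1:1 ratio)
n(NaOH) consumed by analyte = 0.08669 − 0.01604 = 0.07065 mol
From the 1:2 ratio, n((NH4)2SO4) = 1/2 × 0.07065 = 0.03533 mol
mass of (NH4)2SO4 = 0.03533 × 132.14 = 4.668 g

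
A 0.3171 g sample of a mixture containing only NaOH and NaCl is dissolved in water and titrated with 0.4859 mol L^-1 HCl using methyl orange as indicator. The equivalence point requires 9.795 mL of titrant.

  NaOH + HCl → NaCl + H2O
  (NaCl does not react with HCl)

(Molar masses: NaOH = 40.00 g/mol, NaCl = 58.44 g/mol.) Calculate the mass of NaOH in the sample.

n(HCl) = 0.009795 × 0.4859 = 4.759 × 10^-3 mol
Let x = n(NaOH), y = n(NaCl).
Titrant: 1x = 4.759 × 10^-3;  mass: 40.00x + 58.44y = 0.3171
Solving, x = 4.759 × 10^-3 mol, y = 2.168 × 10^-3 mol
mass of NaOH = 4.759 × 10^-3 × 40.00 = 0.1904 g

0.1904 g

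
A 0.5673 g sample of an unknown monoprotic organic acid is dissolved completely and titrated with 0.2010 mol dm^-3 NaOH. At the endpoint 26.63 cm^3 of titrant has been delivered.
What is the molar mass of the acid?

106.0 g/mol

n(NaOH) = 0.02663 L × 0.2010 mol/L = 5.353 × 10^-3 mol
n(HA) = 5.353 × 10^-3 mol (1:1 ratio)
M = m / n = 0.5673 g / 5.353 × 10^-3 mol = 106.0 g/mol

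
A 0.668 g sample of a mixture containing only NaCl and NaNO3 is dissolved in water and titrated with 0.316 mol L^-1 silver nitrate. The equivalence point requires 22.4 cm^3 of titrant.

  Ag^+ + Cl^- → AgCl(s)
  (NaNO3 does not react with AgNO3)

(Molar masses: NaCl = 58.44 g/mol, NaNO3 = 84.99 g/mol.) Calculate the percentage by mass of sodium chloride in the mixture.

61.9 %

n(AgNO3) = 0.0224 × 0.316 = 7.08 × 10^-3 mol
Let x = n(NaCl), y = n(NaNO3).
Titrant: 1x = 7.08 × 10^-3;  mass: 58.44x + 84.99y = 0.668
Solving, x = 7.08 × 10^-3 mol, y = 2.99 × 10^-3 mol
mass of NaCl = 7.08 × 10^-3 × 58.44 = 0.414 g
% NaCl = 0.414 / 0.668 × 100 = 61.9 %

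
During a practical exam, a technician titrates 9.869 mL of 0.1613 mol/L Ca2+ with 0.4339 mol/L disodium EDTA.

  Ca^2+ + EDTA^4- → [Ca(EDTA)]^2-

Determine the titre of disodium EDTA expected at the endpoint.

3.669 mL

n(Ca2+) = 0.009869 L × 0.1613 mol/L = 1.592 × 10^-3 mol
n(EDTA) = 1.592 × 10^-3 mol (1:1 stoichiometry)
V(EDTA) = 1.592 × 10^-3 mol / 0.4339 mol/L = 0.003669 L = 3.669 mL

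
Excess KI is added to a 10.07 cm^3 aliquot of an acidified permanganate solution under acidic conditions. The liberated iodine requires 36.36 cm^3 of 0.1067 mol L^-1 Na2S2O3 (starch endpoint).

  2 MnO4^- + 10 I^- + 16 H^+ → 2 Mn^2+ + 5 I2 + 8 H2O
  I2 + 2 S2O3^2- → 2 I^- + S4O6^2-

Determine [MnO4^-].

n(S2O3^2-) = 0.03636 × 0.1067 = 3.880 × 10^-3 mol
n(I2) = n(S2O3^2-)/2 = 1.940 × 10^-3 mol
From the 2:5 ratio, n(MnO4^-) in the aliquot = 2/5 × 1.940 × 10^-3 = 7.759 × 10^-4 mol
[MnO4^-] = 7.759 × 10^-4 / 0.01007 = 0.07705 mol/L

0.07705 mol/L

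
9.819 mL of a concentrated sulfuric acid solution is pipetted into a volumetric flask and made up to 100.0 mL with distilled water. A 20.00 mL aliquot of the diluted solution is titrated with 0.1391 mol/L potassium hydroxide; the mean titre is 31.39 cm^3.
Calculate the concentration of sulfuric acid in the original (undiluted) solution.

1.112 mol/L

H2SO4 + 2 KOH → K2SO4 + 2 H2O
n(KOH) = 0.03139 × 0.1391 = 4.366 × 10^-3 mol
From the 1:2 ratio, n(H2SO4) in the aliquot = 1/2 × 4.366 × 10^-3 = 2.183 × 10^-3 mol
[H2SO4]_dilute = 2.183 × 10^-3 / 0.02000 = 0.1092 mol/L
Dilution factor = 100.0 / 9.819 = 10.18
[H2SO4]_stock = 0.1092 × 10.18 = 1.112 mol/L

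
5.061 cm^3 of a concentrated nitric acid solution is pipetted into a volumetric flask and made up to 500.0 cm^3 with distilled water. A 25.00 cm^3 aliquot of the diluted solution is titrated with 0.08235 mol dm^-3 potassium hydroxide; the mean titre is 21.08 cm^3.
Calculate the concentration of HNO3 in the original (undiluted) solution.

6.860 mol/L

HNO3 + KOH → KNO3 + H2O
n(KOH) = 0.02108 × 0.08235 = 1.736 × 10^-3 mol
n(HNO3) in the aliquot = 1.736 × 10^-3 mol (1:1 ratio)
[HNO3]_dilute = 1.736 × 10^-3 / 0.02500 = 0.06944 mol/L
Dilution factor = 500.0 / 5.061 = 98.79
[HNO3]_stock = 0.06944 × 98.79 = 6.860 mol/L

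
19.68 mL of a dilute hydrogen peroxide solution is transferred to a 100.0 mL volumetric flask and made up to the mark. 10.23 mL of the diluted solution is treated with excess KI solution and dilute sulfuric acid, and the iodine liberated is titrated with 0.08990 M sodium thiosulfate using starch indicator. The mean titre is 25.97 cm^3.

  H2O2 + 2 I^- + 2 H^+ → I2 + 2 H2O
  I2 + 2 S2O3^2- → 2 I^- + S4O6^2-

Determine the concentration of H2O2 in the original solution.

n(S2O3^2-) = 0.02597 × 0.08990 = 2.335 × 10^-3 mol
n(I2) = n(S2O3^2-)/2 = 1.167 × 10^-3 mol
n(H2O2) in the aliquot = 1.167 × 10^-3 mol (1:1 ratio)
[H2O2]_dilute = 1.167 × 10^-3 / 0.01023 = 0.1141 mol/L
[H2O2]_original = 0.1141 × 100.0/19.68 = 0.5798 mol/L

0.5798 M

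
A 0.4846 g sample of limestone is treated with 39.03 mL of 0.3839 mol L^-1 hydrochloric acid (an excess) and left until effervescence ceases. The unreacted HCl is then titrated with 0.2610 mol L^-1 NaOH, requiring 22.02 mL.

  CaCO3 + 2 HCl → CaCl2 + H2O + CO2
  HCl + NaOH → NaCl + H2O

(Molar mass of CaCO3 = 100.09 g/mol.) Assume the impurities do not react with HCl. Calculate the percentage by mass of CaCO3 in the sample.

n(HCl) added = 0.03903 × 0.3839 = 0.01498 mol
n(NaOH) used in back-titration = 0.02202 × 0.2610 = 5.747 × 10^-3 mol
n(HCl) left over = 5.747 × 10^-3 mol (1:1 ratio)
n(HCl) consumed by analyte = 0.01498 − 5.747 × 10^-3 = 9.236 × 10^-3 mol
From the 1:2 ratio, n(CaCO3) = 1/2 × 9.236 × 10^-3 = 4.618 × 10^-3 mol
mass of CaCO3 = 4.618 × 10^-3 × 100.09 = 0.4622 g
% CaCO3 = 0.4622 / 0.4846 × 100 = 95.38 %

95.38 %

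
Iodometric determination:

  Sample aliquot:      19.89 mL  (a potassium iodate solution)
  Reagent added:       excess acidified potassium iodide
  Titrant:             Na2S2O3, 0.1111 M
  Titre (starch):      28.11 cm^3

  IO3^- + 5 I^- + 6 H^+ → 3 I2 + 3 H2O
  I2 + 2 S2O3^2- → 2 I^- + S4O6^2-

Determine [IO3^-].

n(S2O3^2-) = 0.02811 × 0.1111 = 3.123 × 10^-3 mol
n(I2) = n(S2O3^2-)/2 = 1.562 × 10^-3 mol
From the 1:3 ratio, n(IO3^-) in the aliquot = 1/3 × 1.562 × 10^-3 = 5.205 × 10^-4 mol
[IO3^-] = 5.205 × 10^-4 / 0.01989 = 0.02617 mol/L

0.02617 M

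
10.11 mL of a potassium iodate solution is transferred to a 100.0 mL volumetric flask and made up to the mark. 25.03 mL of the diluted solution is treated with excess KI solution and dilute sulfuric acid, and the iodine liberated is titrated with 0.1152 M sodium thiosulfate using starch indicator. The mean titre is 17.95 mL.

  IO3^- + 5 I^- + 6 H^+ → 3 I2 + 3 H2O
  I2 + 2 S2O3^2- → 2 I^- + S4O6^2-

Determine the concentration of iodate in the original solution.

n(S2O3^2-) = 0.01795 × 0.1152 = 2.068 × 10^-3 mol
n(I2) = n(S2O3^2-)/2 = 1.034 × 10^-3 mol
From the 1:3 ratio, n(IO3^-) in the aliquot = 1/3 × 1.034 × 10^-3 = 3.446 × 10^-4 mol
[IO3^-]_dilute = 3.446 × 10^-4 / 0.02503 = 0.01377 mol/L
[IO3^-]_original = 0.01377 × 100.0/10.11 = 0.1362 mol/L

0.1362 M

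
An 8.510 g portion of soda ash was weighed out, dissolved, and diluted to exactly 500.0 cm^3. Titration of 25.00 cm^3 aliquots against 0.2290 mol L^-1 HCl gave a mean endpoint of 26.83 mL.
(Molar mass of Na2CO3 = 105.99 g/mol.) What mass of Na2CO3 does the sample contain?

6.512 g

Na2CO3 + 2 HCl → 2 NaCl + H2O + CO2
n(HCl) per titration = 0.02683 × 0.2290 = 6.144 × 10^-3 mol
From the 1:2 ratio, n(Na2CO3) in each aliquot = 1/2 × 6.144 × 10^-3 = 3.072 × 10^-3 mol
n(Na2CO3) in the whole flask = 3.072 × 10^-3 × 500.0/25.00 = 0.06144 mol
mass of Na2CO3 = 0.06144 × 105.99 = 6.512 g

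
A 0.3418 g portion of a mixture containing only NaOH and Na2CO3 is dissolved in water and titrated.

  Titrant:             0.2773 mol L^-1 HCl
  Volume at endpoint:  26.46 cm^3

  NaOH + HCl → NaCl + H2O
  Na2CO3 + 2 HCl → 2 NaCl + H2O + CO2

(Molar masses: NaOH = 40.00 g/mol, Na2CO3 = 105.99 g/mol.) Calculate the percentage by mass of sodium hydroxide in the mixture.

42.37 %

n(HCl) = 0.02646 × 0.2773 = 7.337 × 10^-3 mol
Let x = n(NaOH), y = n(Na2CO3).
Titrant: 1x + 2y = 7.337 × 10^-3;  mass: 40.00x + 105.99y = 0.3418
Solving, x = 3.620 × 10^-3 mol, y = 1.859 × 10^-3 mol
mass of NaOH = 3.620 × 10^-3 × 40.00 = 0.1448 g
% NaOH = 0.1448 / 0.3418 × 100 = 42.37 %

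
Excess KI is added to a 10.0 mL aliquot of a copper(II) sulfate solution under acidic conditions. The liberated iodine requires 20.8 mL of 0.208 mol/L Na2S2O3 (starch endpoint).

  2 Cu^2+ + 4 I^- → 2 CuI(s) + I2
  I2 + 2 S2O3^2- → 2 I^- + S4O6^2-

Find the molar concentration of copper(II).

n(S2O3^2-) = 0.0208 × 0.208 = 4.33 × 10^-3 mol
n(I2) = n(S2O3^2-)/2 = 2.16 × 10^-3 mol
From the 2:1 ratio, n(Cu2+) in the aliquot = 2/1 × 2.16 × 10^-3 = 4.33 × 10^-3 mol
[Cu2+] = 4.33 × 10^-3 / 0.0100 = 0.433 mol/L

0.433 mol/L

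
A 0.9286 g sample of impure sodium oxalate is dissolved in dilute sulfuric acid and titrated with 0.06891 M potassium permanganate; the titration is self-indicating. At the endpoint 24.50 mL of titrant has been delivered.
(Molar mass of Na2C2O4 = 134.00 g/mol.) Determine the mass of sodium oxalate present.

0.5656 g

2 MnO4^- + 5 C2O4^2- + 16 H^+ → 2 Mn^2+ + 10 CO2 + 8 H2O
n(KMnO4) = 0.02450 L × 0.06891 mol/L = 1.688 × 10^-3 mol
From the 5:2 ratio, n(Na2C2O4) = 5/2 × 1.688 × 10^-3 = 4.221 × 10^-3 mol
mass of Na2C2O4 = 4.221 × 10^-3 × 134.00 g/mol = 0.5656 g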